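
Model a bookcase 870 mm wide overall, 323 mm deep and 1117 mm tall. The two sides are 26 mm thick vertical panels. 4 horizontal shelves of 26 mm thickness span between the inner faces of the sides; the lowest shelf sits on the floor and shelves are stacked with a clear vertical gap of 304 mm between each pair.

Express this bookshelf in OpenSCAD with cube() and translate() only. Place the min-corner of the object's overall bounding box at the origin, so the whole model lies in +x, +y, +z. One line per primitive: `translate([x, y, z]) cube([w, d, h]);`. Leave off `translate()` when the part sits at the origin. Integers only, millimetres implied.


cube([26, 323, 1117]);
translate([844, 0, 0]) cube([26, 323, 1117]);
translate([26, 0, 0]) cube([818, 323, 26]);
translate([26, 0, 330]) cube([818, 323, 26]);
translate([26, 0, 660]) cube([818, 323, 26]);
translate([26, 0, 990]) cube([818, 323, 26]);


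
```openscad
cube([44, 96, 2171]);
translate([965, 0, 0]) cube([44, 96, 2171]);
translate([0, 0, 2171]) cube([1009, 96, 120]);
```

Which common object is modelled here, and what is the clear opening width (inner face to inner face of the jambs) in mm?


A door frame. The clear opening width is 921 mm.

Two 2171 mm tall posts with a header on top — a door frame. The left jamb is 44 mm wide at x = 0; the right jamb starts at x = 965. The clear opening is 965 − 44 = 921 mm.


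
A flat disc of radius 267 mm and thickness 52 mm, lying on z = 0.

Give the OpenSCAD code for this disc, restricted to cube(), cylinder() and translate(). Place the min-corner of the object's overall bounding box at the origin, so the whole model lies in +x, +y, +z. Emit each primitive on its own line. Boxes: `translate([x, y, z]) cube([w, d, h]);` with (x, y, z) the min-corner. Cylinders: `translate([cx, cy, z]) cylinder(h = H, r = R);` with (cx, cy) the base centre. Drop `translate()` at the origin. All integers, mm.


translate([267, 267, 0]) cylinder(h = 52, r = 267);


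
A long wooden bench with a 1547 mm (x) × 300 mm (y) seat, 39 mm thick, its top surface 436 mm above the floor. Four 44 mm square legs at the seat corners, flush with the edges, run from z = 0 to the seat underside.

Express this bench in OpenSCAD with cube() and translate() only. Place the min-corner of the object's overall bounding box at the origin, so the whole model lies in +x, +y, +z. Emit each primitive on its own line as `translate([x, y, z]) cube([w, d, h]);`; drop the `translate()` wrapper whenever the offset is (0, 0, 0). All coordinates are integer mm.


translate([0, 0, 397]) cube([1547, 300, 39]);
cube([44, 44, 397]);
translate([0, 256, 0]) cube([44, 44, 397]);
translate([1503, 0, 0]) cube([44, 44, 397]);
translate([1503, 256, 0]) cube([44, 44, 397]);


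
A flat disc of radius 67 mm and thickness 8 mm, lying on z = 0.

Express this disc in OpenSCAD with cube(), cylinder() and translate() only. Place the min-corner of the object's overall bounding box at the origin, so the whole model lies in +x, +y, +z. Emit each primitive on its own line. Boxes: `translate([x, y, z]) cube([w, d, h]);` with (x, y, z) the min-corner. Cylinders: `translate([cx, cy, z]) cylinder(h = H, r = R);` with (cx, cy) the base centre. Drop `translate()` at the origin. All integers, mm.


translate([67, 67, 0]) cylinder(h = 8, r = 67);


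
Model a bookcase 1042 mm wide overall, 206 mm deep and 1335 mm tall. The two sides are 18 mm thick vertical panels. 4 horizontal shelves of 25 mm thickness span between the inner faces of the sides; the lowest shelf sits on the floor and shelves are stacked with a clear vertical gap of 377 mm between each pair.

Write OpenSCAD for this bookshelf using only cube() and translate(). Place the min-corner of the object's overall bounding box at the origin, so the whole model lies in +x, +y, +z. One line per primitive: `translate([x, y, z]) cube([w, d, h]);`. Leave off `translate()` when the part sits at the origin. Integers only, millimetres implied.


cube([18, 206, 1335]);
translate([1024, 0, 0]) cube([18, 206, 1335]);
translate([18, 0, 0]) cube([1006, 206, 25]);
translate([18, 0, 402]) cube([1006, 206, 25]);
translate([18, 0, 804]) cube([1006, 206, 25]);
translate([18, 0, 1206]) cube([1006, 206, 25]);


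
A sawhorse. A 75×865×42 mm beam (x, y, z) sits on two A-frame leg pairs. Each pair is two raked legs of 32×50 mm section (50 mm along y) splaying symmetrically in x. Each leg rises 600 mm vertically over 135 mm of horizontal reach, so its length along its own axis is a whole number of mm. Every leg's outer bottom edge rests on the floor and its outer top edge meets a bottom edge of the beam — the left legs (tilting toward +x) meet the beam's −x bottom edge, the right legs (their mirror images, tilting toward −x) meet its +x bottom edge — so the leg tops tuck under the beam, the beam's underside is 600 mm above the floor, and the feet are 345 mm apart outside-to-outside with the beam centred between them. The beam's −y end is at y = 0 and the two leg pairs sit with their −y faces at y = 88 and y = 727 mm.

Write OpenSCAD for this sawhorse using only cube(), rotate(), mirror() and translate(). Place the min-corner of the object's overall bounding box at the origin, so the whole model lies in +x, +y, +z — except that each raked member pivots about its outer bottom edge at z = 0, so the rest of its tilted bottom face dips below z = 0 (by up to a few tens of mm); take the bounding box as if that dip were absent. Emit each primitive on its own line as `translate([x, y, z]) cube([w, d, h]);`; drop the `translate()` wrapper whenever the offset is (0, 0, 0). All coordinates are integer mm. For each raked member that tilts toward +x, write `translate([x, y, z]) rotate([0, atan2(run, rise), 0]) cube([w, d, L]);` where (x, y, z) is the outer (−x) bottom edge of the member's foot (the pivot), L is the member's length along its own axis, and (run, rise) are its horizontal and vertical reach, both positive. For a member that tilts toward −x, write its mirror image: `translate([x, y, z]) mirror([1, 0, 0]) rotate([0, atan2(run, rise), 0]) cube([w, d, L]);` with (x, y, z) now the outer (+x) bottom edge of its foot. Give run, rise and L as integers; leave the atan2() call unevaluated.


translate([135, 0, 600]) cube([75, 865, 42]);
translate([0, 88, 0]) rotate([0, atan2(135, 600), 0]) cube([32, 50, 615]);
translate([345, 88, 0]) mirror([1, 0, 0]) rotate([0, atan2(135, 600), 0]) cube([32, 50, 615]);
translate([0, 727, 0]) rotate([0, atan2(135, 600), 0]) cube([32, 50, 615]);
translate([345, 727, 0]) mirror([1, 0, 0]) rotate([0, atan2(135, 600), 0]) cube([32, 50, 615]);


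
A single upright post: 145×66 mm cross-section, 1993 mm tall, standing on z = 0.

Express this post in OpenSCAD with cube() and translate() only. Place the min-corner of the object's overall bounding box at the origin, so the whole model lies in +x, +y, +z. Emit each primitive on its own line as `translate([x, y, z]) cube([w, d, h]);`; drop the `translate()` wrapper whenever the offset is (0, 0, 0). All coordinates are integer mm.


cube([145, 66, 1993]);


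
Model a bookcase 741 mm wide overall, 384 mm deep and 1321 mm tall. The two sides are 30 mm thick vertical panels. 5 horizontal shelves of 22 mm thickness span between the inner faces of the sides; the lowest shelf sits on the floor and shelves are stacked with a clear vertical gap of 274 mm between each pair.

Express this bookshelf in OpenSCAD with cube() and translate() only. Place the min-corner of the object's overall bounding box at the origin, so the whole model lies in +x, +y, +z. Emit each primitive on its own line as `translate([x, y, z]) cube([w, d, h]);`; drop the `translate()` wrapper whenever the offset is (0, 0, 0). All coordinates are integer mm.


cube([30, 384, 1321]);
translate([711, 0, 0]) cube([30, 384, 1321]);
translate([30, 0, 0]) cube([681, 384, 22]);
translate([30, 0, 296]) cube([681, 384, 22]);
translate([30, 0, 592]) cube([681, 384, 22]);
translate([30, 0, 888]) cube([681, 384, 22]);
translate([30, 0, 1184]) cube([681, 384, 22]);


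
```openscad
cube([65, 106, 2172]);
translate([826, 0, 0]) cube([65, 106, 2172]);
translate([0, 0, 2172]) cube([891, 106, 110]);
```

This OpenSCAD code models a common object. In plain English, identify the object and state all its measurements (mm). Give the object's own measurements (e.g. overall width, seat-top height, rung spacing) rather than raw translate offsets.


A door frame. The clear opening is 761 mm wide and 2172 mm high. Two 65 mm wide jambs, 106 mm deep, stand either side of the opening from the floor to the top of the opening. A 110 mm thick head sits across the top of both jambs, spanning the full outside width of the frame.


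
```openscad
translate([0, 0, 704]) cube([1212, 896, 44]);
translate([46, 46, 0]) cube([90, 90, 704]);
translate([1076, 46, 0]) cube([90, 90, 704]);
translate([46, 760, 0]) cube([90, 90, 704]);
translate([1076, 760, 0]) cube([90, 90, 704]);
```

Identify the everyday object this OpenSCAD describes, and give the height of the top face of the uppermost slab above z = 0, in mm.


A table. The table height is 748 mm.

A 1212×896×44 slab sits at z = 704 on four 90 mm square posts — a table. The top surface is at 704 + 44 = 748 mm.


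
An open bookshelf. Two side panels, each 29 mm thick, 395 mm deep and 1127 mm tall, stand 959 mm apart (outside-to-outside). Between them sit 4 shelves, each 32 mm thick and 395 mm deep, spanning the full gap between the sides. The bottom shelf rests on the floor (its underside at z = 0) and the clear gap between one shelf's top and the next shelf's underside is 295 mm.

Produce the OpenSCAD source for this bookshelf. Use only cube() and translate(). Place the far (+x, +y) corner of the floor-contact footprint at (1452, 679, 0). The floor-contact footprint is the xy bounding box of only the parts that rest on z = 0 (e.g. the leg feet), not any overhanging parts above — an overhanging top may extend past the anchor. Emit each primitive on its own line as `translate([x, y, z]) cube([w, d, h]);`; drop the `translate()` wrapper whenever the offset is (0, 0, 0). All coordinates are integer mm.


translate([493, 284, 0]) cube([29, 395, 1127]);
translate([1423, 284, 0]) cube([29, 395, 1127]);
translate([522, 284, 0]) cube([901, 395, 32]);
translate([522, 284, 327]) cube([901, 395, 32]);
translate([522, 284, 654]) cube([901, 395, 32]);
translate([522, 284, 981]) cube([901, 395, 32]);


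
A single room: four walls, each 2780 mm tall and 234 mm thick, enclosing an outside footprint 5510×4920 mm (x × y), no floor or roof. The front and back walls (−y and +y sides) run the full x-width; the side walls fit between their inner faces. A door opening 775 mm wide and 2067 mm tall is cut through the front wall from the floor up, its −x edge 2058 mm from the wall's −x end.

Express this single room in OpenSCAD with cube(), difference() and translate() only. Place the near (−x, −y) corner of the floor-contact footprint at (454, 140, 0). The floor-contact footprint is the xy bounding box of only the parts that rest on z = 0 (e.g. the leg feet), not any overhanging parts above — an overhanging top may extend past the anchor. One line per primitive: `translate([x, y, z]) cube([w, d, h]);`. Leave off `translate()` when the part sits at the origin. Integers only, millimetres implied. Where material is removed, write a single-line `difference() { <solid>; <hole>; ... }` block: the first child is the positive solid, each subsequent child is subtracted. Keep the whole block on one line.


difference() { translate([454, 140, 0]) cube([5510, 234, 2780]); translate([2512, 140, 0]) cube([775, 234, 2067]); }
translate([454, 4826, 0]) cube([5510, 234, 2780]);
translate([454, 374, 0]) cube([234, 4452, 2780]);
translate([5730, 374, 0]) cube([234, 4452, 2780]);


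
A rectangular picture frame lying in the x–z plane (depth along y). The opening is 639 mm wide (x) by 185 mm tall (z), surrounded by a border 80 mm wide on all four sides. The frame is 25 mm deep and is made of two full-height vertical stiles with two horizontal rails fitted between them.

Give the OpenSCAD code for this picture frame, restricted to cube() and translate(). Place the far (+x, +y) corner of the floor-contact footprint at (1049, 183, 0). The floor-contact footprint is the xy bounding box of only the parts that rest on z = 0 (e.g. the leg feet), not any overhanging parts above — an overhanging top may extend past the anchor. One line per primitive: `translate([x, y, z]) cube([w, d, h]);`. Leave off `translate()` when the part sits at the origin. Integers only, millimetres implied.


translate([250, 158, 0]) cube([80, 25, 345]);
translate([969, 158, 0]) cube([80, 25, 345]);
translate([330, 158, 0]) cube([639, 25, 80]);
translate([330, 158, 265]) cube([639, 25, 80]);


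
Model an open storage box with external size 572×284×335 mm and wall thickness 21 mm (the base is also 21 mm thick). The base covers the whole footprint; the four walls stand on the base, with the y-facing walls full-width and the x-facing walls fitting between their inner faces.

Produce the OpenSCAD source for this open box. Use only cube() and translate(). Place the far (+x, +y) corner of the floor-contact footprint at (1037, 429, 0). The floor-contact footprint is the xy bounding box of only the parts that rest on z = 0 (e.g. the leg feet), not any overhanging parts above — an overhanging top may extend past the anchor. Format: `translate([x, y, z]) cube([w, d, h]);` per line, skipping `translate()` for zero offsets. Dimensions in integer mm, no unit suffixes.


translate([465, 145, 0]) cube([572, 284, 21]);
translate([465, 145, 21]) cube([572, 21, 314]);
translate([465, 408, 21]) cube([572, 21, 314]);
translate([465, 166, 21]) cube([21, 242, 314]);
translate([1016, 166, 21]) cube([21, 242, 314]);


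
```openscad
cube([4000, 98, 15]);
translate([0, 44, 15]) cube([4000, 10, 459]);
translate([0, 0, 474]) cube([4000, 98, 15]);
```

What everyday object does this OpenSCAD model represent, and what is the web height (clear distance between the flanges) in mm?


An I-beam. The web height is 459 mm.

Two wide flanges with a thin centred web — an I-beam. Overall 489 mm minus two 15 mm flanges gives a web of 489 − 2·15 = 459 mm.


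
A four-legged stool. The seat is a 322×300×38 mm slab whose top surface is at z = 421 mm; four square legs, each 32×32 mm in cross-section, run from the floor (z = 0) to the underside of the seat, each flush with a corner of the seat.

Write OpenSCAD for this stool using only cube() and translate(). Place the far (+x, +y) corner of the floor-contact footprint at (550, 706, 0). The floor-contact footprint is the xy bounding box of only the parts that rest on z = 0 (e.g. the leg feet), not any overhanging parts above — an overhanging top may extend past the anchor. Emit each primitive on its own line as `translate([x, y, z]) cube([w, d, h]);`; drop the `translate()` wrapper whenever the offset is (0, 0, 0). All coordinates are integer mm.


translate([228, 406, 383]) cube([322, 300, 38]);
translate([228, 406, 0]) cube([32, 32, 383]);
translate([518, 406, 0]) cube([32, 32, 383]);
translate([228, 674, 0]) cube([32, 32, 383]);
translate([518, 674, 0]) cube([32, 32, 383]);


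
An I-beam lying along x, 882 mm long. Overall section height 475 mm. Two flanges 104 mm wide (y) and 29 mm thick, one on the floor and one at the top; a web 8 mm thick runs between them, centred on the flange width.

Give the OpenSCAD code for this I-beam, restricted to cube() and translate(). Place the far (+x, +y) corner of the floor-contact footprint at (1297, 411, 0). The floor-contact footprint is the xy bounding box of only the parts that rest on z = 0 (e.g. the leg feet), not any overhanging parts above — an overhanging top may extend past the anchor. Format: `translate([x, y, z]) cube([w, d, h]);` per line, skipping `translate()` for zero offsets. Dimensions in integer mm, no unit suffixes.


translate([415, 307, 0]) cube([882, 104, 29]);
translate([415, 355, 29]) cube([882, 8, 417]);
translate([415, 307, 446]) cube([882, 104, 29]);


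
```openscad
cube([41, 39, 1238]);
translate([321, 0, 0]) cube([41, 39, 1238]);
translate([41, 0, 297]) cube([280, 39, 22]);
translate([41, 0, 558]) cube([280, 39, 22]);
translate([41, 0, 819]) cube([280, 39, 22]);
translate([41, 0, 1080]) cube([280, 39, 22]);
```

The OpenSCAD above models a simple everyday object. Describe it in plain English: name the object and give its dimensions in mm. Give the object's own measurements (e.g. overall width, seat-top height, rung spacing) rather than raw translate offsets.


A straight ladder. Two 41×39 mm vertical rails, 1238 mm tall, stand 362 mm apart (outside-to-outside) with their front faces coplanar on the −y side. 4 rungs, each 39 mm deep and 22 mm tall, span between the inner faces of the rails, front faces flush with the rails. The lowest rung's underside is at z = 297 mm and rungs are spaced 261 mm apart (underside to underside).


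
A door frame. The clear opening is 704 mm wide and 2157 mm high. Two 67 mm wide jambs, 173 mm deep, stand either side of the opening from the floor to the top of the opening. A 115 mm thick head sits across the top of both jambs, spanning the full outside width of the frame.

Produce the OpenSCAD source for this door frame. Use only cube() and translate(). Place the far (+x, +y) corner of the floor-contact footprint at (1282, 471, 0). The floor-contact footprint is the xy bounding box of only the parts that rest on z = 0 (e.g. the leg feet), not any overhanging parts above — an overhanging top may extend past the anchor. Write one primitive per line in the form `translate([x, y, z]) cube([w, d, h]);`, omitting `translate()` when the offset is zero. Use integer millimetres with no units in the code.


translate([444, 298, 0]) cube([67, 173, 2157]);
translate([1215, 298, 0]) cube([67, 173, 2157]);
translate([444, 298, 2157]) cube([838, 173, 115]);


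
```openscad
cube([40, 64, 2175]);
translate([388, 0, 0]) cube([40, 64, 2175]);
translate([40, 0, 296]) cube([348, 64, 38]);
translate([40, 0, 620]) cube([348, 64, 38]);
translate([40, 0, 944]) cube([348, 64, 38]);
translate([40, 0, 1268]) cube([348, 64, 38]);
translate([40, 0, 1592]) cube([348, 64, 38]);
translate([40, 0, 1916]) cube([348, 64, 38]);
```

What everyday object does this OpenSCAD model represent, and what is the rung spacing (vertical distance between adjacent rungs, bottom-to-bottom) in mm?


A ladder. The rung spacing is 324 mm.

Two tall 40×64 posts with 6 short bars between them — a ladder. Adjacent rungs sit at z = 296 and z = 620, so the spacing is 620 − 296 = 324 mm.


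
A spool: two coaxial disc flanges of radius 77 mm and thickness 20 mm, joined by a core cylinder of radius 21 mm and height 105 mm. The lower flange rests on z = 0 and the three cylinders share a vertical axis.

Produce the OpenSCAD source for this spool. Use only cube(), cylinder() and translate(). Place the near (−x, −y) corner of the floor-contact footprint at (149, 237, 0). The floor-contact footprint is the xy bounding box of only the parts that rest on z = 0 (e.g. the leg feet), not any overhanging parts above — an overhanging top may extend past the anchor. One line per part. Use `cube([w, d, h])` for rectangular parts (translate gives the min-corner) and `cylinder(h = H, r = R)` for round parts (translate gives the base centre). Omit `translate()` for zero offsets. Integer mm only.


translate([226, 314, 0]) cylinder(h = 20, r = 77);
translate([226, 314, 20]) cylinder(h = 105, r = 21);
translate([226, 314, 125]) cylinder(h = 20, r = 77);


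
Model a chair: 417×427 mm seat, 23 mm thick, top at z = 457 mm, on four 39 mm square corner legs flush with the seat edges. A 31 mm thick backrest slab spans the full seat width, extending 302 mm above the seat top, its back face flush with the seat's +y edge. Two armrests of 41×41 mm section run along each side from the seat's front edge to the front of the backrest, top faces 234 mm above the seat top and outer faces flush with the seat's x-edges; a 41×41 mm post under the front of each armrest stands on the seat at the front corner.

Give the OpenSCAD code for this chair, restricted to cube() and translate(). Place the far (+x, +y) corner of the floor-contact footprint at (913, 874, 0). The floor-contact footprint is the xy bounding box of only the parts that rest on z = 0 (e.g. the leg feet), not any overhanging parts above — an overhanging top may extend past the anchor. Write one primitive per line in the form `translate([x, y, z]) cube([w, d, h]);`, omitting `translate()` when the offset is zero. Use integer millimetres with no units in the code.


translate([496, 447, 434]) cube([417, 427, 23]);
translate([496, 447, 0]) cube([39, 39, 434]);
translate([874, 447, 0]) cube([39, 39, 434]);
translate([496, 835, 0]) cube([39, 39, 434]);
translate([874, 835, 0]) cube([39, 39, 434]);
translate([496, 843, 457]) cube([417, 31, 302]);
translate([496, 447, 650]) cube([41, 396, 41]);
translate([872, 447, 650]) cube([41, 396, 41]);
translate([496, 447, 457]) cube([41, 41, 193]);
translate([872, 447, 457]) cube([41, 41, 193]);


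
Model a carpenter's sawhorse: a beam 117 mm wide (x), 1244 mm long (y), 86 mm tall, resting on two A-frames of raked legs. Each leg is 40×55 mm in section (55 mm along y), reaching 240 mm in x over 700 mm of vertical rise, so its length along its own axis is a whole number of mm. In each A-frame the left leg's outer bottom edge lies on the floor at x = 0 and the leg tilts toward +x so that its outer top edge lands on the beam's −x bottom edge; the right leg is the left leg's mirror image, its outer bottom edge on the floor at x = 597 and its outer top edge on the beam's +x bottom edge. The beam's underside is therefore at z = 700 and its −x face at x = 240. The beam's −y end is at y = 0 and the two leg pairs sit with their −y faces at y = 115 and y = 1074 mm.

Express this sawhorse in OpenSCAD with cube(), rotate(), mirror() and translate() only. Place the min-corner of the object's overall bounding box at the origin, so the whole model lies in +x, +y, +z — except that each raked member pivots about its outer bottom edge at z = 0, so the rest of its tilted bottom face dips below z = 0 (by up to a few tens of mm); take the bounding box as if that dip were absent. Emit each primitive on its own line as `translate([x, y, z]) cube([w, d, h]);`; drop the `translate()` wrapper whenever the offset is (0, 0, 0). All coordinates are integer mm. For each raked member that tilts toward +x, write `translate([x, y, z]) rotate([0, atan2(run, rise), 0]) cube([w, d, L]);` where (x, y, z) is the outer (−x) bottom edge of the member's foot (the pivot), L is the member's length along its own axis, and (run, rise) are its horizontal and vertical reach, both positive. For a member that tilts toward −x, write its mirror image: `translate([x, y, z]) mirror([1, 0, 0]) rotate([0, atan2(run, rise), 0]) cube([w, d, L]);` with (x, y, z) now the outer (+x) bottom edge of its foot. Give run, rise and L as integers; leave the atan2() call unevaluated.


// leg length = √(240² + 700²) = 740
// right-leg outer foot x = 2·240 + 117 = 597
// beam min-corner = (240, 0, 700)
translate([240, 0, 700]) cube([117, 1244, 86]);
translate([0, 115, 0]) rotate([0, atan2(240, 700), 0]) cube([40, 55, 740]);
translate([597, 115, 0]) mirror([1, 0, 0]) rotate([0, atan2(240, 700), 0]) cube([40, 55, 740]);
translate([0, 1074, 0]) rotate([0, atan2(240, 700), 0]) cube([40, 55, 740]);
translate([597, 1074, 0]) mirror([1, 0, 0]) rotate([0, atan2(240, 700), 0]) cube([40, 55, 740]);


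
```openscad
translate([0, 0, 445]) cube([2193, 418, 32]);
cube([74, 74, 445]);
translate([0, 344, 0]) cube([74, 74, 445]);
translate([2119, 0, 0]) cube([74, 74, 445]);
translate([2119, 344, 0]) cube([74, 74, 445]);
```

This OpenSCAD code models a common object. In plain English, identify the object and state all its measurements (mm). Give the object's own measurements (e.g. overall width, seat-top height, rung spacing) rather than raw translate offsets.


A bench: a 2193×418 mm seat slab, 32 mm thick, top at z = 477 mm, on four 74×74 mm square legs flush with the seat corners and standing on z = 0.


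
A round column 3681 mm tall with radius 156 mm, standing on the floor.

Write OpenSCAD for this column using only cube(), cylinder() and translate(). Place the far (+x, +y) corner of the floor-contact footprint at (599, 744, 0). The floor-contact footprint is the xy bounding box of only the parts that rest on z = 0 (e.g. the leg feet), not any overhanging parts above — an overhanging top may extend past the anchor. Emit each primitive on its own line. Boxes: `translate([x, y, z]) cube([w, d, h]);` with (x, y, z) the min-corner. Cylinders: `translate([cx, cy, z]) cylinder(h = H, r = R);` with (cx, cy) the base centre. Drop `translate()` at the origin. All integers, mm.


translate([443, 588, 0]) cylinder(h = 3681, r = 156);


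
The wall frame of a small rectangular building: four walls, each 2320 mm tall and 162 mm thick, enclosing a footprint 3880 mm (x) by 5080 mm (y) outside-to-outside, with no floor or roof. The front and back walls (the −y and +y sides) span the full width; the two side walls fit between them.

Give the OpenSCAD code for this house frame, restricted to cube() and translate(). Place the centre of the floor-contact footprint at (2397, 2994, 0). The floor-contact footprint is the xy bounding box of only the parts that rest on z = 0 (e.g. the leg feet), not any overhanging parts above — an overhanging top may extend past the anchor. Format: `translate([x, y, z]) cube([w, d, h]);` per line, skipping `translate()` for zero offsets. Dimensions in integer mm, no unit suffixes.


translate([457, 454, 0]) cube([3880, 162, 2320]);
translate([457, 5372, 0]) cube([3880, 162, 2320]);
translate([457, 616, 0]) cube([162, 4756, 2320]);
translate([4175, 616, 0]) cube([162, 4756, 2320]);


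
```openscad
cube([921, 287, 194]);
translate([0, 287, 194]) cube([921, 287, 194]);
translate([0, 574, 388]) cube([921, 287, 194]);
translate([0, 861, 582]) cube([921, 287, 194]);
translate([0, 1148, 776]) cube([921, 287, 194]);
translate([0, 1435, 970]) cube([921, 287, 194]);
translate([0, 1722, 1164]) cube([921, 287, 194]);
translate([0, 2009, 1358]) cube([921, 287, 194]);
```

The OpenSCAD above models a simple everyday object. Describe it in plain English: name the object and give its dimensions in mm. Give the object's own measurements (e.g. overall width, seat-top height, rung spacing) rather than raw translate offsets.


A straight staircase of 8 solid steps. Each step is 921 mm wide (x), 287 mm deep (y, the going) and 194 mm tall (the rise). The first step rests on the floor; each subsequent step sits one going further in +y and one rise higher in +z, directly behind and above the previous step with no overlap.


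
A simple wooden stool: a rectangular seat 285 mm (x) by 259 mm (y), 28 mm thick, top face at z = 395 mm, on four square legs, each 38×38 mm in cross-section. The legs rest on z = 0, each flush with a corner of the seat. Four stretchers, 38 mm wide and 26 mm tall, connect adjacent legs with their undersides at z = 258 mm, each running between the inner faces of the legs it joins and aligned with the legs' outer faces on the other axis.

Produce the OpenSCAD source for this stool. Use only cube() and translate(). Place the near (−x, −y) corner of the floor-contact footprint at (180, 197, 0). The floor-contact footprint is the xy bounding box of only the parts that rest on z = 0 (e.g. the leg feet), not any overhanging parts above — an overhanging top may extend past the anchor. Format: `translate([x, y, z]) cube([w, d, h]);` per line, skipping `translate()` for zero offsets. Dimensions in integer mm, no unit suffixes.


translate([180, 197, 367]) cube([285, 259, 28]);
translate([180, 197, 0]) cube([38, 38, 367]);
translate([427, 197, 0]) cube([38, 38, 367]);
translate([180, 418, 0]) cube([38, 38, 367]);
translate([427, 418, 0]) cube([38, 38, 367]);
translate([218, 197, 258]) cube([209, 38, 26]);
translate([218, 418, 258]) cube([209, 38, 26]);
translate([180, 235, 258]) cube([38, 183, 26]);
translate([427, 235, 258]) cube([38, 183, 26]);


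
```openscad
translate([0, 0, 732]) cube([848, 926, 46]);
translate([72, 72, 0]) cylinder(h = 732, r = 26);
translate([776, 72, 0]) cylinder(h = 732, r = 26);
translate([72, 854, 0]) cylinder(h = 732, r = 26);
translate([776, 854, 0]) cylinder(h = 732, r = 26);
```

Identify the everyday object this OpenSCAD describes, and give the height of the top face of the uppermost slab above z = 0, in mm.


A table. The table height is 778 mm.

A 848×926×46 slab sits at z = 732 on four Ø52 mm round legs — a table. The top surface is at 732 + 46 = 778 mm.


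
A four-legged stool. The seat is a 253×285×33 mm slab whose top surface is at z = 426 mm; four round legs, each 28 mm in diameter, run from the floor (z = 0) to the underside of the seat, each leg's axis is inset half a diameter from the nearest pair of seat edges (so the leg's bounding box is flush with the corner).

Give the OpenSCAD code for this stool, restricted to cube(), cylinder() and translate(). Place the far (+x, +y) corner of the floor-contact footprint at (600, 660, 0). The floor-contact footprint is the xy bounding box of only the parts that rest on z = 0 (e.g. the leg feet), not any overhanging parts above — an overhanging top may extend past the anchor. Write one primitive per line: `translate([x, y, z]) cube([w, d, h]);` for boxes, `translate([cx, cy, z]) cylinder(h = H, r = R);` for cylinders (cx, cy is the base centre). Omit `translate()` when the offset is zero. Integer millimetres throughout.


// leg_h = 426 - 33 = 393
translate([347, 375, 393]) cube([253, 285, 33]);
translate([361, 389, 0]) cylinder(h = 393, r = 14);
translate([586, 389, 0]) cylinder(h = 393, r = 14);
translate([361, 646, 0]) cylinder(h = 393, r = 14);
translate([586, 646, 0]) cylinder(h = 393, r = 14);


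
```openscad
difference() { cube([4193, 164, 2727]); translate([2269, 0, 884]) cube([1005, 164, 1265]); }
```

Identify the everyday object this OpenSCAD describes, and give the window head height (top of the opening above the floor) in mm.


A wall with a window opening. The window head height is 2149 mm.

A wall with a rectangular opening subtracted — a window. Sill at z = 884, opening 1265 mm tall, so the head is at 884 + 1265 = 2149 mm.


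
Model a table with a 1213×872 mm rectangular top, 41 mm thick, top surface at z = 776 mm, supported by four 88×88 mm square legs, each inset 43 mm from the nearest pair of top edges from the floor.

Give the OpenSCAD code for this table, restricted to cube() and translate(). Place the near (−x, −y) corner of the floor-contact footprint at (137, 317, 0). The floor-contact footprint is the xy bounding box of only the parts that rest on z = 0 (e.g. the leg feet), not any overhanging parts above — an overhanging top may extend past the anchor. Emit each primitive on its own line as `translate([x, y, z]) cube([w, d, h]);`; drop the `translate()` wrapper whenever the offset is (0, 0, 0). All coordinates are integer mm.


// leg_h = 776 - 41 = 735
translate([94, 274, 735]) cube([1213, 872, 41]);
translate([137, 317, 0]) cube([88, 88, 735]);
translate([1176, 317, 0]) cube([88, 88, 735]);
translate([137, 1015, 0]) cube([88, 88, 735]);
translate([1176, 1015, 0]) cube([88, 88, 735]);


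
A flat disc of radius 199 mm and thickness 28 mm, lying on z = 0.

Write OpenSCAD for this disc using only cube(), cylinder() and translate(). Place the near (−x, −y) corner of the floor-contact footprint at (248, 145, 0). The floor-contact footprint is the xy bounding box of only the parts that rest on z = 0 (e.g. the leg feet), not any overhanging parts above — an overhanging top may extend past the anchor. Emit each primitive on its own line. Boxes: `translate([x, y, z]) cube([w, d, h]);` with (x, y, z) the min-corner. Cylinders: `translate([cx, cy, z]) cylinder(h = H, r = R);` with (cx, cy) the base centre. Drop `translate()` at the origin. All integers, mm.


translate([447, 344, 0]) cylinder(h = 28, r = 199);


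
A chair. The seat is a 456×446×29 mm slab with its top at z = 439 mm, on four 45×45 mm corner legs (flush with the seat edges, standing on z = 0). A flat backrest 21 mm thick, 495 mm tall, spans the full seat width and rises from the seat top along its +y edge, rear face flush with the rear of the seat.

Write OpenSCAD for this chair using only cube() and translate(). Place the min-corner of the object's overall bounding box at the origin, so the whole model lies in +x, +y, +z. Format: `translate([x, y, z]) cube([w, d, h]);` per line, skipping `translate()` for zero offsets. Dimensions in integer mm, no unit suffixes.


translate([0, 0, 410]) cube([456, 446, 29]);
cube([45, 45, 410]);
translate([411, 0, 0]) cube([45, 45, 410]);
translate([0, 401, 0]) cube([45, 45, 410]);
translate([411, 401, 0]) cube([45, 45, 410]);
translate([0, 425, 439]) cube([456, 21, 495]);


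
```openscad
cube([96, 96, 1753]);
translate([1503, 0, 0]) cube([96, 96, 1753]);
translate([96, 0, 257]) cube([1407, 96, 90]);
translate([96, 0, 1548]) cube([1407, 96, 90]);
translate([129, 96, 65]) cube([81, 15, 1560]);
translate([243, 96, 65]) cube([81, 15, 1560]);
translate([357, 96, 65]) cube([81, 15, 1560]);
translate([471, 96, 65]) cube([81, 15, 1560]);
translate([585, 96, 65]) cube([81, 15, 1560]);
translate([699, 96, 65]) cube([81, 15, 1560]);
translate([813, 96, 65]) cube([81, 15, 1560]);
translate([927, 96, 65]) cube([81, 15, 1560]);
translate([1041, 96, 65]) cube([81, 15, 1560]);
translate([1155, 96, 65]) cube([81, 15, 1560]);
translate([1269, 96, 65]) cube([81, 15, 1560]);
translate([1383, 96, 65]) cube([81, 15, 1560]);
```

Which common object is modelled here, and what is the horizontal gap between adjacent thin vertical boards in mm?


A fence section. The picket gap is 33 mm.

Two posts, two rails, 12 pickets — a fence section. Span 1407 mm holds 12 pickets of 81 mm with 13 equal gaps: ⌊(1407 − 12·81) / 13⌋ = 33 mm.


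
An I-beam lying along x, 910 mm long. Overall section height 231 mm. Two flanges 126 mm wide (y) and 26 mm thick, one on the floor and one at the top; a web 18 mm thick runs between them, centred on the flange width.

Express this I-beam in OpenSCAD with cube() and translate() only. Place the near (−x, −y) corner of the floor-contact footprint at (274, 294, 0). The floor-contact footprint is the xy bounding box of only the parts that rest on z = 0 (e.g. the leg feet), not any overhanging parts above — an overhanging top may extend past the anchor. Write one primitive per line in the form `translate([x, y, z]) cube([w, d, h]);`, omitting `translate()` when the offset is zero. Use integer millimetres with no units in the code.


translate([274, 294, 0]) cube([910, 126, 26]);
translate([274, 348, 26]) cube([910, 18, 179]);
translate([274, 294, 205]) cube([910, 126, 26]);


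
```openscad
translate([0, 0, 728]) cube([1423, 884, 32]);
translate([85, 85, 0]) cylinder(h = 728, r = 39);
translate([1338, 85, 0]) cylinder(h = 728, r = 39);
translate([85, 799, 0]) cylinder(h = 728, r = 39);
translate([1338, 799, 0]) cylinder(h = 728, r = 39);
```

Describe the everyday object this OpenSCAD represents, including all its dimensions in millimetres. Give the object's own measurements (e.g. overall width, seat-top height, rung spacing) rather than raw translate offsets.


A table: top 1423 mm (x) × 884 mm (y), 32 mm thick, upper face at z = 760 mm, on four round legs of 78 mm diameter, each leg's bounding box inset 46 mm from the nearest pair of top edges from z = 0 to the bottom of the top.


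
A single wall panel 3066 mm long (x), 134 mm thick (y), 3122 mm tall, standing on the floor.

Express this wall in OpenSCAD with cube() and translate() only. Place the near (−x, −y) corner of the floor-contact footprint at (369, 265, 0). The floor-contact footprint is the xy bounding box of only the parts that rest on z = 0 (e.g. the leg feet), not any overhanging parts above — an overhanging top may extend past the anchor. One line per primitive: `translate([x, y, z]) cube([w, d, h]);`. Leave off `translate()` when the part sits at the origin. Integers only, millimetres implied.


translate([369, 265, 0]) cube([3066, 134, 3122]);


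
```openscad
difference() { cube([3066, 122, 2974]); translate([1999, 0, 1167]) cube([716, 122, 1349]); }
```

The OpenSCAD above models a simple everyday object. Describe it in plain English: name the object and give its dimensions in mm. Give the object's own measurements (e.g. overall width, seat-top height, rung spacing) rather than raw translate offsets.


A wall 3066 mm long (x), 122 mm thick (y), 2974 mm tall, with a rectangular window opening cut through it. The opening is 716 mm wide and 1349 mm tall; its sill is at z = 1167 mm and its near (−x) edge is 1999 mm from the wall's −x end. The opening passes through the full wall thickness.


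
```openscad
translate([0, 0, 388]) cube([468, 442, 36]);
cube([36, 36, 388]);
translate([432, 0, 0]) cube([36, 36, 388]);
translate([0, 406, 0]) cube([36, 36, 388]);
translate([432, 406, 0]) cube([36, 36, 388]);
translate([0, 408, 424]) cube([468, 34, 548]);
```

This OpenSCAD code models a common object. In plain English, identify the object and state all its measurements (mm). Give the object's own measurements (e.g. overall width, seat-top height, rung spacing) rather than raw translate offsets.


A chair. The seat is a 468×442×36 mm slab with its top at z = 424 mm, on four 36×36 mm corner legs (flush with the seat edges, standing on z = 0). A flat backrest 34 mm thick, 548 mm tall, spans the full seat width and rises from the seat top along its +y edge, rear face flush with the rear of the seat.


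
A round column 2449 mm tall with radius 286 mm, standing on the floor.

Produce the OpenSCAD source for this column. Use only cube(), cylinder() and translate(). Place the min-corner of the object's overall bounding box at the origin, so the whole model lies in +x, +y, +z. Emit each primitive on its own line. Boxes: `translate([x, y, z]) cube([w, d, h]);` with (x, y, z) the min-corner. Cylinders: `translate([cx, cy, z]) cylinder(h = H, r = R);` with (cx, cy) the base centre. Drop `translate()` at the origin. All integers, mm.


translate([286, 286, 0]) cylinder(h = 2449, r = 286);


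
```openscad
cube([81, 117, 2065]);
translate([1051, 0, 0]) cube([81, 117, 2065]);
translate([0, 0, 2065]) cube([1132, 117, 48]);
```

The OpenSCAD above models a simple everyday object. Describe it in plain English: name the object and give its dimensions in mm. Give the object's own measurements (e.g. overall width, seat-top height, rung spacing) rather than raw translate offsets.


A door frame. The clear opening is 970 mm wide and 2065 mm high. Two 81 mm wide jambs, 117 mm deep, stand either side of the opening from the floor to the top of the opening. A 48 mm thick head sits across the top of both jambs, spanning the full outside width of the frame.


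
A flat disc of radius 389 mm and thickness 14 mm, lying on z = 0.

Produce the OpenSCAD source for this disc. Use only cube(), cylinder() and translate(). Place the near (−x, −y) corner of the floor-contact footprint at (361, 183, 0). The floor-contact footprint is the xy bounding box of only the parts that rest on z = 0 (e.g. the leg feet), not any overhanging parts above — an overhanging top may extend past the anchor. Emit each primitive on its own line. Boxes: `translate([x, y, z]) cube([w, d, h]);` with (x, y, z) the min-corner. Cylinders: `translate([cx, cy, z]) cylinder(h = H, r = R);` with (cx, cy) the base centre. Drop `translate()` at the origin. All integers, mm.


translate([750, 572, 0]) cylinder(h = 14, r = 389);


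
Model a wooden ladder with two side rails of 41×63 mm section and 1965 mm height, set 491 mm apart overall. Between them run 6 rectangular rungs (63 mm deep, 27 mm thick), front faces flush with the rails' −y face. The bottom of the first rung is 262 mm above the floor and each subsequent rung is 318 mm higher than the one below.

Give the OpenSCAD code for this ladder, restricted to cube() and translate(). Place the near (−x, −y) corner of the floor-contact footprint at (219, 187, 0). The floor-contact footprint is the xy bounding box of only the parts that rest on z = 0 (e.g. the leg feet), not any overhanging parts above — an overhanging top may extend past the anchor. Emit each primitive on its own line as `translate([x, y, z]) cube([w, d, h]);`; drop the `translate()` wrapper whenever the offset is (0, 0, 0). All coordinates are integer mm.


translate([219, 187, 0]) cube([41, 63, 1965]);
translate([669, 187, 0]) cube([41, 63, 1965]);
translate([260, 187, 262]) cube([409, 63, 27]);
translate([260, 187, 580]) cube([409, 63, 27]);
translate([260, 187, 898]) cube([409, 63, 27]);
translate([260, 187, 1216]) cube([409, 63, 27]);
translate([260, 187, 1534]) cube([409, 63, 27]);
translate([260, 187, 1852]) cube([409, 63, 27]);
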